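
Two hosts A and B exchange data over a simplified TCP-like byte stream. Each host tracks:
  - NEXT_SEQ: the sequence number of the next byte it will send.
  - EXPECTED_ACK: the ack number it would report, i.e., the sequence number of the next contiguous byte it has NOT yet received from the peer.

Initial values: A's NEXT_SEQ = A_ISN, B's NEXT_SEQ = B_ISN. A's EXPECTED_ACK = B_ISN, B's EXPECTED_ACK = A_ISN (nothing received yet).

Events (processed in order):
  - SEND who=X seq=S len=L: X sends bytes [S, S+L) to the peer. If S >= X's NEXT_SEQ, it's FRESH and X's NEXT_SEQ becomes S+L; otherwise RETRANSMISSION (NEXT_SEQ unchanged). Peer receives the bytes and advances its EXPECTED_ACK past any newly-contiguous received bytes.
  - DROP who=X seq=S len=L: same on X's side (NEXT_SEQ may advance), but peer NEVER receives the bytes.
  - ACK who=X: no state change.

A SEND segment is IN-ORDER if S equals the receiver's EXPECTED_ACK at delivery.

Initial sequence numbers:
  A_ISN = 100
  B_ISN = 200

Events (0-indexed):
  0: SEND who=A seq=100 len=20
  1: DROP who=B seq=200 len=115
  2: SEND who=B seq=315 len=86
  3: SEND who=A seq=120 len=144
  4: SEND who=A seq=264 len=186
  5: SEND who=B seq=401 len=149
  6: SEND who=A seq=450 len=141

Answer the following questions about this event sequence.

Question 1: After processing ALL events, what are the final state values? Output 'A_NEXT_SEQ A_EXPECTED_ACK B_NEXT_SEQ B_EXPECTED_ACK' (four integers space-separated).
After event 0: A_seq=120 A_ack=200 B_seq=200 B_ack=120
After event 1: A_seq=120 A_ack=200 B_seq=315 B_ack=120
After event 2: A_seq=120 A_ack=200 B_seq=401 B_ack=120
After event 3: A_seq=264 A_ack=200 B_seq=401 B_ack=264
After event 4: A_seq=450 A_ack=200 B_seq=401 B_ack=450
After event 5: A_seq=450 A_ack=200 B_seq=550 B_ack=450
After event 6: A_seq=591 A_ack=200 B_seq=550 B_ack=591

Answer: 591 200 550 591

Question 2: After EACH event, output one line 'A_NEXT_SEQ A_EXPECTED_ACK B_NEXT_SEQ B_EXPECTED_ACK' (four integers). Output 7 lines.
120 200 200 120
120 200 315 120
120 200 401 120
264 200 401 264
450 200 401 450
450 200 550 450
591 200 550 591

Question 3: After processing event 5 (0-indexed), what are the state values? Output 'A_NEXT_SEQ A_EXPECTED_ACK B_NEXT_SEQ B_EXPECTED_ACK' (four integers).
After event 0: A_seq=120 A_ack=200 B_seq=200 B_ack=120
After event 1: A_seq=120 A_ack=200 B_seq=315 B_ack=120
After event 2: A_seq=120 A_ack=200 B_seq=401 B_ack=120
After event 3: A_seq=264 A_ack=200 B_seq=401 B_ack=264
After event 4: A_seq=450 A_ack=200 B_seq=401 B_ack=450
After event 5: A_seq=450 A_ack=200 B_seq=550 B_ack=450

450 200 550 450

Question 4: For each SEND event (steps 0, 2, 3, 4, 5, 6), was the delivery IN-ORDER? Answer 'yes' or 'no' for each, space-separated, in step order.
Step 0: SEND seq=100 -> in-order
Step 2: SEND seq=315 -> out-of-order
Step 3: SEND seq=120 -> in-order
Step 4: SEND seq=264 -> in-order
Step 5: SEND seq=401 -> out-of-order
Step 6: SEND seq=450 -> in-order

Answer: yes no yes yes no yes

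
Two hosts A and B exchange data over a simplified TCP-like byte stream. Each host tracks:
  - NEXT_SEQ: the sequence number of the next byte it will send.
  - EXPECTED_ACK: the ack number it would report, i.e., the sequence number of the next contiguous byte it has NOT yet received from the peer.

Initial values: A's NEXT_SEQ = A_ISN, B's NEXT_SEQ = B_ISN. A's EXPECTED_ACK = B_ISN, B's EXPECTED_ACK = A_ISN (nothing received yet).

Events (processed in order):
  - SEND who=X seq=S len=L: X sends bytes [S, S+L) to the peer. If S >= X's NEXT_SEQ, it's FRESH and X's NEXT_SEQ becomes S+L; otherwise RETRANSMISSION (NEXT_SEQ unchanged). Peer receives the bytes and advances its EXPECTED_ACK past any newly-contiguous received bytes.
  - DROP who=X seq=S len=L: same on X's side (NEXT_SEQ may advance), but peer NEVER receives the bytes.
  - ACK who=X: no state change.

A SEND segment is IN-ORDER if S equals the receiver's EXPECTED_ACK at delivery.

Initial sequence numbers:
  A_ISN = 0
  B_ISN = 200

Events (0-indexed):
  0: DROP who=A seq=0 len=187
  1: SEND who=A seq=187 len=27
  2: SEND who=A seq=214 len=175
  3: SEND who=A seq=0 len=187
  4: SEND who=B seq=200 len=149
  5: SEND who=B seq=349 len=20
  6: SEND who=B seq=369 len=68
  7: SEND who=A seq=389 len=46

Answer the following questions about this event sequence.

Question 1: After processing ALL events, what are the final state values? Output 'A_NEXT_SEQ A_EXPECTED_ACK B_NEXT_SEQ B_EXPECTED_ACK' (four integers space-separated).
Answer: 435 437 437 435

Derivation:
After event 0: A_seq=187 A_ack=200 B_seq=200 B_ack=0
After event 1: A_seq=214 A_ack=200 B_seq=200 B_ack=0
After event 2: A_seq=389 A_ack=200 B_seq=200 B_ack=0
After event 3: A_seq=389 A_ack=200 B_seq=200 B_ack=389
After event 4: A_seq=389 A_ack=349 B_seq=349 B_ack=389
After event 5: A_seq=389 A_ack=369 B_seq=369 B_ack=389
After event 6: A_seq=389 A_ack=437 B_seq=437 B_ack=389
After event 7: A_seq=435 A_ack=437 B_seq=437 B_ack=435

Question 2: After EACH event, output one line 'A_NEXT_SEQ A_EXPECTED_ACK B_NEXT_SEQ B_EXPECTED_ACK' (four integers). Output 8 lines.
187 200 200 0
214 200 200 0
389 200 200 0
389 200 200 389
389 349 349 389
389 369 369 389
389 437 437 389
435 437 437 435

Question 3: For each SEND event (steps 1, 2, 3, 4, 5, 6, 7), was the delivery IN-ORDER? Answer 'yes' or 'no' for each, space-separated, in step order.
Step 1: SEND seq=187 -> out-of-order
Step 2: SEND seq=214 -> out-of-order
Step 3: SEND seq=0 -> in-order
Step 4: SEND seq=200 -> in-order
Step 5: SEND seq=349 -> in-order
Step 6: SEND seq=369 -> in-order
Step 7: SEND seq=389 -> in-order

Answer: no no yes yes yes yes yes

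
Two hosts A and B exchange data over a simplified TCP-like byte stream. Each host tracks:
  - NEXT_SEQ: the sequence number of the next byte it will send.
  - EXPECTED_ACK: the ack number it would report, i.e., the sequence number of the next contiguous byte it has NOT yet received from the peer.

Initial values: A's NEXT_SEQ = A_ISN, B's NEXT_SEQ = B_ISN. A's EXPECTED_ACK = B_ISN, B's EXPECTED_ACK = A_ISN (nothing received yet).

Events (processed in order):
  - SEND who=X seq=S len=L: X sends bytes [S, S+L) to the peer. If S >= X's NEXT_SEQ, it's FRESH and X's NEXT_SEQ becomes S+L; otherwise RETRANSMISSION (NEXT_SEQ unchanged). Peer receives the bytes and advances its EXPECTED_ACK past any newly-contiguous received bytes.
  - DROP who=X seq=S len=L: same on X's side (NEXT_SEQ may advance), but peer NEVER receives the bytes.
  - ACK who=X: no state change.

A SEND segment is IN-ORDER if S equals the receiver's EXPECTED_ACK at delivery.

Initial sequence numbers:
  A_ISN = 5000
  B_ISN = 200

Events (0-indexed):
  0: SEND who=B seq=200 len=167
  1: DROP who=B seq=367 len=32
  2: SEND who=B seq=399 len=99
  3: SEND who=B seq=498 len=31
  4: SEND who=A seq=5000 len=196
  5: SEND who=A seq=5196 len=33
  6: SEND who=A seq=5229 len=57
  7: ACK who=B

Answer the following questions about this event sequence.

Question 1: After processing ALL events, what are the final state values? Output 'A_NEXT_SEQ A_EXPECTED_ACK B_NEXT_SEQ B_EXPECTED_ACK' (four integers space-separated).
Answer: 5286 367 529 5286

Derivation:
After event 0: A_seq=5000 A_ack=367 B_seq=367 B_ack=5000
After event 1: A_seq=5000 A_ack=367 B_seq=399 B_ack=5000
After event 2: A_seq=5000 A_ack=367 B_seq=498 B_ack=5000
After event 3: A_seq=5000 A_ack=367 B_seq=529 B_ack=5000
After event 4: A_seq=5196 A_ack=367 B_seq=529 B_ack=5196
After event 5: A_seq=5229 A_ack=367 B_seq=529 B_ack=5229
After event 6: A_seq=5286 A_ack=367 B_seq=529 B_ack=5286
After event 7: A_seq=5286 A_ack=367 B_seq=529 B_ack=5286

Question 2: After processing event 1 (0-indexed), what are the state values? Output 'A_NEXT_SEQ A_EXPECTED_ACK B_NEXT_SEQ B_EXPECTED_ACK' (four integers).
After event 0: A_seq=5000 A_ack=367 B_seq=367 B_ack=5000
After event 1: A_seq=5000 A_ack=367 B_seq=399 B_ack=5000

5000 367 399 5000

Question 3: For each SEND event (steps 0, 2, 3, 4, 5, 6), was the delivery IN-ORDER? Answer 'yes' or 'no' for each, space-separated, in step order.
Step 0: SEND seq=200 -> in-order
Step 2: SEND seq=399 -> out-of-order
Step 3: SEND seq=498 -> out-of-order
Step 4: SEND seq=5000 -> in-order
Step 5: SEND seq=5196 -> in-order
Step 6: SEND seq=5229 -> in-order

Answer: yes no no yes yes yes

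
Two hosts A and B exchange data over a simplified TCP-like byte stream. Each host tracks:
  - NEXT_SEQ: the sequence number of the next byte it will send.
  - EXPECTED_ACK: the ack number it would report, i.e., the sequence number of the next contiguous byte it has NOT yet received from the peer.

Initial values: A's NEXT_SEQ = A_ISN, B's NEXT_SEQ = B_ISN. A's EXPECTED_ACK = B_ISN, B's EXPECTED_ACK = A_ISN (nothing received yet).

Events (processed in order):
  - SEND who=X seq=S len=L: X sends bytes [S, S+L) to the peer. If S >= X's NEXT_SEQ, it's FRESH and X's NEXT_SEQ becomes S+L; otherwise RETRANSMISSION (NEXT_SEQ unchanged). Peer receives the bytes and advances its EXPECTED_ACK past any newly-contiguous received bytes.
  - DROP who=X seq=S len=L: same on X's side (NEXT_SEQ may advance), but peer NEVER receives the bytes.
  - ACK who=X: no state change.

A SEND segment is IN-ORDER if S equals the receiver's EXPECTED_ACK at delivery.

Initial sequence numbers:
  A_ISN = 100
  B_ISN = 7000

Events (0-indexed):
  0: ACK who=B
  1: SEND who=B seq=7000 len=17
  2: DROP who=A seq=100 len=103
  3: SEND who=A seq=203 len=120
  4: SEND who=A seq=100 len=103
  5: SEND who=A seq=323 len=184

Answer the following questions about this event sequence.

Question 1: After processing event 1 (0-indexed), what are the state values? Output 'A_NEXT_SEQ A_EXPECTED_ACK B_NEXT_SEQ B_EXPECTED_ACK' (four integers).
After event 0: A_seq=100 A_ack=7000 B_seq=7000 B_ack=100
After event 1: A_seq=100 A_ack=7017 B_seq=7017 B_ack=100

100 7017 7017 100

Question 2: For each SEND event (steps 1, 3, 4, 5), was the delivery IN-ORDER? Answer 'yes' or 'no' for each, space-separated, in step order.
Answer: yes no yes yes

Derivation:
Step 1: SEND seq=7000 -> in-order
Step 3: SEND seq=203 -> out-of-order
Step 4: SEND seq=100 -> in-order
Step 5: SEND seq=323 -> in-order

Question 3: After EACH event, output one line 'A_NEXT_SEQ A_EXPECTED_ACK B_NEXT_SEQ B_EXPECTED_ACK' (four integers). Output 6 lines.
100 7000 7000 100
100 7017 7017 100
203 7017 7017 100
323 7017 7017 100
323 7017 7017 323
507 7017 7017 507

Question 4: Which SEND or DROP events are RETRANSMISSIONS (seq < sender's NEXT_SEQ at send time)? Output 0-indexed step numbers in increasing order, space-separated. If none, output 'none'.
Step 1: SEND seq=7000 -> fresh
Step 2: DROP seq=100 -> fresh
Step 3: SEND seq=203 -> fresh
Step 4: SEND seq=100 -> retransmit
Step 5: SEND seq=323 -> fresh

Answer: 4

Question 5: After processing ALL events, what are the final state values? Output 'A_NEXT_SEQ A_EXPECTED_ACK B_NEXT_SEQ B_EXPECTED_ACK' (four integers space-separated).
Answer: 507 7017 7017 507

Derivation:
After event 0: A_seq=100 A_ack=7000 B_seq=7000 B_ack=100
After event 1: A_seq=100 A_ack=7017 B_seq=7017 B_ack=100
After event 2: A_seq=203 A_ack=7017 B_seq=7017 B_ack=100
After event 3: A_seq=323 A_ack=7017 B_seq=7017 B_ack=100
After event 4: A_seq=323 A_ack=7017 B_seq=7017 B_ack=323
After event 5: A_seq=507 A_ack=7017 B_seq=7017 B_ack=507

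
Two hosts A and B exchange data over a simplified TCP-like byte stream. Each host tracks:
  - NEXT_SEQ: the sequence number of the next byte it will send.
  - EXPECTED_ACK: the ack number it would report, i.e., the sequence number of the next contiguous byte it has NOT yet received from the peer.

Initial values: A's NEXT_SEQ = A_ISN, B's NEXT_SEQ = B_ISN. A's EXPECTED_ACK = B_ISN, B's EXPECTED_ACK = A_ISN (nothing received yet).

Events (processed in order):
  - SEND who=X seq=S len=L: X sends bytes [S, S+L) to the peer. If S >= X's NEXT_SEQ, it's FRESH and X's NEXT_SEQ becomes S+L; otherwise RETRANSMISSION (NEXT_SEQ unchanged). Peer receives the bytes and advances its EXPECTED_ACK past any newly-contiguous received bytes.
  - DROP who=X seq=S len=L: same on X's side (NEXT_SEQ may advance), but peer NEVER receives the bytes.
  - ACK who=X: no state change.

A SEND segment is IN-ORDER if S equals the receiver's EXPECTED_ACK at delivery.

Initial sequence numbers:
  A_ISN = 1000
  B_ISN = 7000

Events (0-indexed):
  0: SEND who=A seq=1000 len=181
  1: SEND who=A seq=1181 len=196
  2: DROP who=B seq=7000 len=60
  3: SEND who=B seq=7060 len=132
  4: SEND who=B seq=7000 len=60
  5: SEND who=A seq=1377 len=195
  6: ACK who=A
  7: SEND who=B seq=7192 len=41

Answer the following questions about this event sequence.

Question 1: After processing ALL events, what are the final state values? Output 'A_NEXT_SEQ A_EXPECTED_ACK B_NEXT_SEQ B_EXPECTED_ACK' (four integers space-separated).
Answer: 1572 7233 7233 1572

Derivation:
After event 0: A_seq=1181 A_ack=7000 B_seq=7000 B_ack=1181
After event 1: A_seq=1377 A_ack=7000 B_seq=7000 B_ack=1377
After event 2: A_seq=1377 A_ack=7000 B_seq=7060 B_ack=1377
After event 3: A_seq=1377 A_ack=7000 B_seq=7192 B_ack=1377
After event 4: A_seq=1377 A_ack=7192 B_seq=7192 B_ack=1377
After event 5: A_seq=1572 A_ack=7192 B_seq=7192 B_ack=1572
After event 6: A_seq=1572 A_ack=7192 B_seq=7192 B_ack=1572
After event 7: A_seq=1572 A_ack=7233 B_seq=7233 B_ack=1572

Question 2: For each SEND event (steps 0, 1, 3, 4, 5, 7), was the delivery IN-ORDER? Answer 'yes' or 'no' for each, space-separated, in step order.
Step 0: SEND seq=1000 -> in-order
Step 1: SEND seq=1181 -> in-order
Step 3: SEND seq=7060 -> out-of-order
Step 4: SEND seq=7000 -> in-order
Step 5: SEND seq=1377 -> in-order
Step 7: SEND seq=7192 -> in-order

Answer: yes yes no yes yes yes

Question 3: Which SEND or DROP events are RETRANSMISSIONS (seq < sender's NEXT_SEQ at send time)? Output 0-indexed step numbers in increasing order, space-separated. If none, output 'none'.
Step 0: SEND seq=1000 -> fresh
Step 1: SEND seq=1181 -> fresh
Step 2: DROP seq=7000 -> fresh
Step 3: SEND seq=7060 -> fresh
Step 4: SEND seq=7000 -> retransmit
Step 5: SEND seq=1377 -> fresh
Step 7: SEND seq=7192 -> fresh

Answer: 4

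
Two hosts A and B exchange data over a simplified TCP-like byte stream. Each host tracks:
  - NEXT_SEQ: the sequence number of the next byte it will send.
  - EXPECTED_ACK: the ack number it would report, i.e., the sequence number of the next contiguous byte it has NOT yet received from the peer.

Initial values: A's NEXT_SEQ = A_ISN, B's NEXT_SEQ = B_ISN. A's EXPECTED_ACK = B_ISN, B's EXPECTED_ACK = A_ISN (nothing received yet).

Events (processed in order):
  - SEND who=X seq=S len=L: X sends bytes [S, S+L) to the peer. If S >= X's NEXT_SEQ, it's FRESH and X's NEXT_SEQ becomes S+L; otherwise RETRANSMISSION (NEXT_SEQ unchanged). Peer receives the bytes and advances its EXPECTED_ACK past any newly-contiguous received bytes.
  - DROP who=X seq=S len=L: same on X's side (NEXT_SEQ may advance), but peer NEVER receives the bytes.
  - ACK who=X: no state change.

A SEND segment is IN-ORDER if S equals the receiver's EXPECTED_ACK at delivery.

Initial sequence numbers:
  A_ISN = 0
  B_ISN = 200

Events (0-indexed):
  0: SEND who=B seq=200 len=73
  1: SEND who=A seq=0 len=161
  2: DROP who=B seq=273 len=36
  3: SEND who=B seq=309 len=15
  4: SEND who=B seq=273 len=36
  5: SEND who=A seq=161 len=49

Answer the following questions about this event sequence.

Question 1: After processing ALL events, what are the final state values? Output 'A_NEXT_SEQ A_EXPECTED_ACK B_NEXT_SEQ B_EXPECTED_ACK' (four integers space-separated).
After event 0: A_seq=0 A_ack=273 B_seq=273 B_ack=0
After event 1: A_seq=161 A_ack=273 B_seq=273 B_ack=161
After event 2: A_seq=161 A_ack=273 B_seq=309 B_ack=161
After event 3: A_seq=161 A_ack=273 B_seq=324 B_ack=161
After event 4: A_seq=161 A_ack=324 B_seq=324 B_ack=161
After event 5: A_seq=210 A_ack=324 B_seq=324 B_ack=210

Answer: 210 324 324 210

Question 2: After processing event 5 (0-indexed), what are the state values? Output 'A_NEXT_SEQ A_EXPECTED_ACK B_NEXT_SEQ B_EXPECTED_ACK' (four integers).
After event 0: A_seq=0 A_ack=273 B_seq=273 B_ack=0
After event 1: A_seq=161 A_ack=273 B_seq=273 B_ack=161
After event 2: A_seq=161 A_ack=273 B_seq=309 B_ack=161
After event 3: A_seq=161 A_ack=273 B_seq=324 B_ack=161
After event 4: A_seq=161 A_ack=324 B_seq=324 B_ack=161
After event 5: A_seq=210 A_ack=324 B_seq=324 B_ack=210

210 324 324 210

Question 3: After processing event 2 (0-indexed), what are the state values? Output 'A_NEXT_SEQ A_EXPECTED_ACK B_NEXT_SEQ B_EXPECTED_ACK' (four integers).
After event 0: A_seq=0 A_ack=273 B_seq=273 B_ack=0
After event 1: A_seq=161 A_ack=273 B_seq=273 B_ack=161
After event 2: A_seq=161 A_ack=273 B_seq=309 B_ack=161

161 273 309 161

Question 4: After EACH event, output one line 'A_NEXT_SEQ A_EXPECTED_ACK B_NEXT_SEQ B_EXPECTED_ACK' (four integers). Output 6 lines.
0 273 273 0
161 273 273 161
161 273 309 161
161 273 324 161
161 324 324 161
210 324 324 210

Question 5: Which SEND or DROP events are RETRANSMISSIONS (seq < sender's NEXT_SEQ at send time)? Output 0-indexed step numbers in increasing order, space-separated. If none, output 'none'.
Answer: 4

Derivation:
Step 0: SEND seq=200 -> fresh
Step 1: SEND seq=0 -> fresh
Step 2: DROP seq=273 -> fresh
Step 3: SEND seq=309 -> fresh
Step 4: SEND seq=273 -> retransmit
Step 5: SEND seq=161 -> fresh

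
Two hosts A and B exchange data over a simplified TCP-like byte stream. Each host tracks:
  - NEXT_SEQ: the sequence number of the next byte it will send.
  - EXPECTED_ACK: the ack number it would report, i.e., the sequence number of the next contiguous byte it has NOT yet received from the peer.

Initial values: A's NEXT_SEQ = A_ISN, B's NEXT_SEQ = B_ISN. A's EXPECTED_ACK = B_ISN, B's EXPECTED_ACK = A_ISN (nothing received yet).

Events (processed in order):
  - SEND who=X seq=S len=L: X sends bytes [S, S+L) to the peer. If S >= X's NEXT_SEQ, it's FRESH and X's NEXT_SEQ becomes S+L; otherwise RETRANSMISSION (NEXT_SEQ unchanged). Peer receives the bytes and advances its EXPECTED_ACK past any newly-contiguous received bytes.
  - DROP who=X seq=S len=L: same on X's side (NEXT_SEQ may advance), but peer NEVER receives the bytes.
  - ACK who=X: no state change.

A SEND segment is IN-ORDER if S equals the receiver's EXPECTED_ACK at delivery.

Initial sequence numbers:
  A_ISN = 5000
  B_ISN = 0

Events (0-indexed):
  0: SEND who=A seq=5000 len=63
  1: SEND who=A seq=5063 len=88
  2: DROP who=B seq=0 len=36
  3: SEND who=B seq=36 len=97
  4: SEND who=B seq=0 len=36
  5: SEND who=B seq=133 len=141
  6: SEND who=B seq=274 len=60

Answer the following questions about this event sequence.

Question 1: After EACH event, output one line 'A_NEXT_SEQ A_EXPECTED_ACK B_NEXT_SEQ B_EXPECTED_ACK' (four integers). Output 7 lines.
5063 0 0 5063
5151 0 0 5151
5151 0 36 5151
5151 0 133 5151
5151 133 133 5151
5151 274 274 5151
5151 334 334 5151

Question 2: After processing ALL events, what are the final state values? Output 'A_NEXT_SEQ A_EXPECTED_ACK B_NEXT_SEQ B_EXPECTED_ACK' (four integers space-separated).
After event 0: A_seq=5063 A_ack=0 B_seq=0 B_ack=5063
After event 1: A_seq=5151 A_ack=0 B_seq=0 B_ack=5151
After event 2: A_seq=5151 A_ack=0 B_seq=36 B_ack=5151
After event 3: A_seq=5151 A_ack=0 B_seq=133 B_ack=5151
After event 4: A_seq=5151 A_ack=133 B_seq=133 B_ack=5151
After event 5: A_seq=5151 A_ack=274 B_seq=274 B_ack=5151
After event 6: A_seq=5151 A_ack=334 B_seq=334 B_ack=5151

Answer: 5151 334 334 5151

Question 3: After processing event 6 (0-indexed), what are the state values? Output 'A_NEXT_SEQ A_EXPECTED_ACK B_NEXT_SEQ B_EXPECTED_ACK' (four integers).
After event 0: A_seq=5063 A_ack=0 B_seq=0 B_ack=5063
After event 1: A_seq=5151 A_ack=0 B_seq=0 B_ack=5151
After event 2: A_seq=5151 A_ack=0 B_seq=36 B_ack=5151
After event 3: A_seq=5151 A_ack=0 B_seq=133 B_ack=5151
After event 4: A_seq=5151 A_ack=133 B_seq=133 B_ack=5151
After event 5: A_seq=5151 A_ack=274 B_seq=274 B_ack=5151
After event 6: A_seq=5151 A_ack=334 B_seq=334 B_ack=5151

5151 334 334 5151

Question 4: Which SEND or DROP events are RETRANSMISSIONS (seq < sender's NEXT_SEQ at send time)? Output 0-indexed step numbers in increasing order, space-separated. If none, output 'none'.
Step 0: SEND seq=5000 -> fresh
Step 1: SEND seq=5063 -> fresh
Step 2: DROP seq=0 -> fresh
Step 3: SEND seq=36 -> fresh
Step 4: SEND seq=0 -> retransmit
Step 5: SEND seq=133 -> fresh
Step 6: SEND seq=274 -> fresh

Answer: 4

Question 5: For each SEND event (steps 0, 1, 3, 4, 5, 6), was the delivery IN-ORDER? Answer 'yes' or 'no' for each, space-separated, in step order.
Answer: yes yes no yes yes yes

Derivation:
Step 0: SEND seq=5000 -> in-order
Step 1: SEND seq=5063 -> in-order
Step 3: SEND seq=36 -> out-of-order
Step 4: SEND seq=0 -> in-order
Step 5: SEND seq=133 -> in-order
Step 6: SEND seq=274 -> in-order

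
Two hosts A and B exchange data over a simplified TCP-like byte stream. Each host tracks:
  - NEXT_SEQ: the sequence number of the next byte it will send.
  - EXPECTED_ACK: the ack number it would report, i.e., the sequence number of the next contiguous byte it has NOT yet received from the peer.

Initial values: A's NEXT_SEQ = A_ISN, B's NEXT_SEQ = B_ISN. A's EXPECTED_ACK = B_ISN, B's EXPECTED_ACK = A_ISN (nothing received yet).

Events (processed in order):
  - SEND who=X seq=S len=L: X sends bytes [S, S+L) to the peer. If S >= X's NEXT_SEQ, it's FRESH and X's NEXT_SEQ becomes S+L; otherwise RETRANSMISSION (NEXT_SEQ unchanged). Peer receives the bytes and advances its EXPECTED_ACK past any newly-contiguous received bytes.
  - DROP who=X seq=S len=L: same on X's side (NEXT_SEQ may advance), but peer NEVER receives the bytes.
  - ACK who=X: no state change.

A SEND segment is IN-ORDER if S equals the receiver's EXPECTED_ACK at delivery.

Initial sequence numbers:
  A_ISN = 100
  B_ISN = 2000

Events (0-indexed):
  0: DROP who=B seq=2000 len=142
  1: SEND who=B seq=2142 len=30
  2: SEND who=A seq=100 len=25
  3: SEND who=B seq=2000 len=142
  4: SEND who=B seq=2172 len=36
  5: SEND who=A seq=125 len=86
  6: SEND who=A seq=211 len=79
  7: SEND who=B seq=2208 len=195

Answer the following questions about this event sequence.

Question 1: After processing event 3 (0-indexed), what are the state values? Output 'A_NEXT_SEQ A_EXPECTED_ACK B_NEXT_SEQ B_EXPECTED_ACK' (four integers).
After event 0: A_seq=100 A_ack=2000 B_seq=2142 B_ack=100
After event 1: A_seq=100 A_ack=2000 B_seq=2172 B_ack=100
After event 2: A_seq=125 A_ack=2000 B_seq=2172 B_ack=125
After event 3: A_seq=125 A_ack=2172 B_seq=2172 B_ack=125

125 2172 2172 125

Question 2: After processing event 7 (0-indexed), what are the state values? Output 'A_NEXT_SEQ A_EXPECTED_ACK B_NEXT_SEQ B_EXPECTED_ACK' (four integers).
After event 0: A_seq=100 A_ack=2000 B_seq=2142 B_ack=100
After event 1: A_seq=100 A_ack=2000 B_seq=2172 B_ack=100
After event 2: A_seq=125 A_ack=2000 B_seq=2172 B_ack=125
After event 3: A_seq=125 A_ack=2172 B_seq=2172 B_ack=125
After event 4: A_seq=125 A_ack=2208 B_seq=2208 B_ack=125
After event 5: A_seq=211 A_ack=2208 B_seq=2208 B_ack=211
After event 6: A_seq=290 A_ack=2208 B_seq=2208 B_ack=290
After event 7: A_seq=290 A_ack=2403 B_seq=2403 B_ack=290

290 2403 2403 290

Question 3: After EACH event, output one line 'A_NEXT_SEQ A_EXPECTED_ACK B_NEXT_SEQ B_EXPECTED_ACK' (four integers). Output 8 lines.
100 2000 2142 100
100 2000 2172 100
125 2000 2172 125
125 2172 2172 125
125 2208 2208 125
211 2208 2208 211
290 2208 2208 290
290 2403 2403 290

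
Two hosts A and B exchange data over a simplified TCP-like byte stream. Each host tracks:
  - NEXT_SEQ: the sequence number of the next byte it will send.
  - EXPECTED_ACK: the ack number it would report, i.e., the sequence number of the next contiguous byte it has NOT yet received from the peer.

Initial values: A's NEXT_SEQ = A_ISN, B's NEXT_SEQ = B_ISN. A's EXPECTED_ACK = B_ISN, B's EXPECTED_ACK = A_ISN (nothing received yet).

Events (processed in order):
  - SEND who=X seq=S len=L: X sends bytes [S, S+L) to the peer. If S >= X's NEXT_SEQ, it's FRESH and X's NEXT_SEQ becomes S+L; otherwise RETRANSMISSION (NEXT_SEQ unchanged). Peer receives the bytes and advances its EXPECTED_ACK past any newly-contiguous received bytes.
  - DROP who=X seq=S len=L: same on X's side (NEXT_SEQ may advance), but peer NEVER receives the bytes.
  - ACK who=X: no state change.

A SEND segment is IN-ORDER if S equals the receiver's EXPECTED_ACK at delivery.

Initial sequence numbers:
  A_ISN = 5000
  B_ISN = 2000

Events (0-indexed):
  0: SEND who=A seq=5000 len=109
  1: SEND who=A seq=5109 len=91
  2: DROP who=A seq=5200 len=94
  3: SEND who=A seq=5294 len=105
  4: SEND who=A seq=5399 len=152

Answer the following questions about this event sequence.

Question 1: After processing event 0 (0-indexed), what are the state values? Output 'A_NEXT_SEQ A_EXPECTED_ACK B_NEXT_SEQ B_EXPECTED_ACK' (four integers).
After event 0: A_seq=5109 A_ack=2000 B_seq=2000 B_ack=5109

5109 2000 2000 5109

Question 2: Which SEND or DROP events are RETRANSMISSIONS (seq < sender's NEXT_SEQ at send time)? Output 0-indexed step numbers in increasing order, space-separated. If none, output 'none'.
Answer: none

Derivation:
Step 0: SEND seq=5000 -> fresh
Step 1: SEND seq=5109 -> fresh
Step 2: DROP seq=5200 -> fresh
Step 3: SEND seq=5294 -> fresh
Step 4: SEND seq=5399 -> fresh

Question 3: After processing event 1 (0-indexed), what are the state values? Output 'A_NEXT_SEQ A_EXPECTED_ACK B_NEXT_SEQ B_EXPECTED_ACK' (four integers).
After event 0: A_seq=5109 A_ack=2000 B_seq=2000 B_ack=5109
After event 1: A_seq=5200 A_ack=2000 B_seq=2000 B_ack=5200

5200 2000 2000 5200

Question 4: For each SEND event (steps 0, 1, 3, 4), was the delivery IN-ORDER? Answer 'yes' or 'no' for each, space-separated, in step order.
Answer: yes yes no no

Derivation:
Step 0: SEND seq=5000 -> in-order
Step 1: SEND seq=5109 -> in-order
Step 3: SEND seq=5294 -> out-of-order
Step 4: SEND seq=5399 -> out-of-order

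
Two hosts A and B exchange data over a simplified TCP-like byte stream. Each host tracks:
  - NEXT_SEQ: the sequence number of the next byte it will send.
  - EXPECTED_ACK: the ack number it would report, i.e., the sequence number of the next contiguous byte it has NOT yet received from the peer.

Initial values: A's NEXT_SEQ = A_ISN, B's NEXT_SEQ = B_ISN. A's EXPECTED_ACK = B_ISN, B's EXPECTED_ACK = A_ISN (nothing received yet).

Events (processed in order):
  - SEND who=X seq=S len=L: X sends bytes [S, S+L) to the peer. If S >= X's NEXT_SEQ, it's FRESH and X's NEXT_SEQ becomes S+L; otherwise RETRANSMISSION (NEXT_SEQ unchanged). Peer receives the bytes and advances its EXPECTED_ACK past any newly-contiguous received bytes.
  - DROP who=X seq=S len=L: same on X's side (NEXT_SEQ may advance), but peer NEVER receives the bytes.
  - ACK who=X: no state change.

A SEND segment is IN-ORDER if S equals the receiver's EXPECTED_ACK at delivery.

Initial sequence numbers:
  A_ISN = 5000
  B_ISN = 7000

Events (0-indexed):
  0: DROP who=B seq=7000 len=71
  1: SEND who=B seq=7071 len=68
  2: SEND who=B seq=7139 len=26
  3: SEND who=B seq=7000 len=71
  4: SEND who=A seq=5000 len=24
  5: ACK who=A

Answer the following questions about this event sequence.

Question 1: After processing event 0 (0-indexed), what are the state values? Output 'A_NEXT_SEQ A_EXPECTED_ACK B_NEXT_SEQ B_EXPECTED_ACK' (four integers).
After event 0: A_seq=5000 A_ack=7000 B_seq=7071 B_ack=5000

5000 7000 7071 5000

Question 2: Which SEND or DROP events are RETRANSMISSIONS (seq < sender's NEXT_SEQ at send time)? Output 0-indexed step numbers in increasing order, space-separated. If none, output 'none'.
Step 0: DROP seq=7000 -> fresh
Step 1: SEND seq=7071 -> fresh
Step 2: SEND seq=7139 -> fresh
Step 3: SEND seq=7000 -> retransmit
Step 4: SEND seq=5000 -> fresh

Answer: 3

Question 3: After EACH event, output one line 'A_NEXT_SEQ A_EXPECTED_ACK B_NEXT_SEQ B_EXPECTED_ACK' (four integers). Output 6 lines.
5000 7000 7071 5000
5000 7000 7139 5000
5000 7000 7165 5000
5000 7165 7165 5000
5024 7165 7165 5024
5024 7165 7165 5024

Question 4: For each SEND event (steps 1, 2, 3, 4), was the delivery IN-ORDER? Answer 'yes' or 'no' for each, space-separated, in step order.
Answer: no no yes yes

Derivation:
Step 1: SEND seq=7071 -> out-of-order
Step 2: SEND seq=7139 -> out-of-order
Step 3: SEND seq=7000 -> in-order
Step 4: SEND seq=5000 -> in-order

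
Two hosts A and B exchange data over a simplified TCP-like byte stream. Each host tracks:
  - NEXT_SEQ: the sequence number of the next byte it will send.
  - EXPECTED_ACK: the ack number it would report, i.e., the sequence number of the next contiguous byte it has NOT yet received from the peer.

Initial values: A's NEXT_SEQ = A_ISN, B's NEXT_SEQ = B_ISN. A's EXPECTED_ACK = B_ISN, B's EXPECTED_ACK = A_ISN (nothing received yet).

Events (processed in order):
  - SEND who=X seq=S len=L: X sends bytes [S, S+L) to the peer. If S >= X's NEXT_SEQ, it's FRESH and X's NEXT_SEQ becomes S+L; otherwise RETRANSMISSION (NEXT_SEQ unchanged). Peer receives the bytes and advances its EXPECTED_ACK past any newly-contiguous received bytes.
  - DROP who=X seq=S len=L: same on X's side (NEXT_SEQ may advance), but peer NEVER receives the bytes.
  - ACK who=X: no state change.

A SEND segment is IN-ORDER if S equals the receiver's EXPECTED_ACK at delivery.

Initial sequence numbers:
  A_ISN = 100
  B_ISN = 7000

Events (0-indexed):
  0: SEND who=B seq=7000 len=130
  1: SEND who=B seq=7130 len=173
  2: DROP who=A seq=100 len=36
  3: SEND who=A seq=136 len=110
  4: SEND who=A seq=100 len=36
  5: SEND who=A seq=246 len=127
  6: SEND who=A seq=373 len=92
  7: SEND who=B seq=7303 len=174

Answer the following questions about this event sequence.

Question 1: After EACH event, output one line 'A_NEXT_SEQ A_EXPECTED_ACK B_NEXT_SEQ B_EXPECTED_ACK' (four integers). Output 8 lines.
100 7130 7130 100
100 7303 7303 100
136 7303 7303 100
246 7303 7303 100
246 7303 7303 246
373 7303 7303 373
465 7303 7303 465
465 7477 7477 465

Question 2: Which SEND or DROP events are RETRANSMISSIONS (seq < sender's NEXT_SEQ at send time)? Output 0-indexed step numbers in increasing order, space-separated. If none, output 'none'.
Step 0: SEND seq=7000 -> fresh
Step 1: SEND seq=7130 -> fresh
Step 2: DROP seq=100 -> fresh
Step 3: SEND seq=136 -> fresh
Step 4: SEND seq=100 -> retransmit
Step 5: SEND seq=246 -> fresh
Step 6: SEND seq=373 -> fresh
Step 7: SEND seq=7303 -> fresh

Answer: 4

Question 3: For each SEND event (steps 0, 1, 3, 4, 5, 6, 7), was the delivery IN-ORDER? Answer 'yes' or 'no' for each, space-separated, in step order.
Step 0: SEND seq=7000 -> in-order
Step 1: SEND seq=7130 -> in-order
Step 3: SEND seq=136 -> out-of-order
Step 4: SEND seq=100 -> in-order
Step 5: SEND seq=246 -> in-order
Step 6: SEND seq=373 -> in-order
Step 7: SEND seq=7303 -> in-order

Answer: yes yes no yes yes yes yes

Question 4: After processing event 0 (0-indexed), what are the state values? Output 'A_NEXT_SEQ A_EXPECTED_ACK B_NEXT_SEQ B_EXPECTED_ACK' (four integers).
After event 0: A_seq=100 A_ack=7130 B_seq=7130 B_ack=100

100 7130 7130 100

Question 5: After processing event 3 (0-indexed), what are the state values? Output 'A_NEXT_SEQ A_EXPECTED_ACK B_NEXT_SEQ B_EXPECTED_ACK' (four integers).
After event 0: A_seq=100 A_ack=7130 B_seq=7130 B_ack=100
After event 1: A_seq=100 A_ack=7303 B_seq=7303 B_ack=100
After event 2: A_seq=136 A_ack=7303 B_seq=7303 B_ack=100
After event 3: A_seq=246 A_ack=7303 B_seq=7303 B_ack=100

246 7303 7303 100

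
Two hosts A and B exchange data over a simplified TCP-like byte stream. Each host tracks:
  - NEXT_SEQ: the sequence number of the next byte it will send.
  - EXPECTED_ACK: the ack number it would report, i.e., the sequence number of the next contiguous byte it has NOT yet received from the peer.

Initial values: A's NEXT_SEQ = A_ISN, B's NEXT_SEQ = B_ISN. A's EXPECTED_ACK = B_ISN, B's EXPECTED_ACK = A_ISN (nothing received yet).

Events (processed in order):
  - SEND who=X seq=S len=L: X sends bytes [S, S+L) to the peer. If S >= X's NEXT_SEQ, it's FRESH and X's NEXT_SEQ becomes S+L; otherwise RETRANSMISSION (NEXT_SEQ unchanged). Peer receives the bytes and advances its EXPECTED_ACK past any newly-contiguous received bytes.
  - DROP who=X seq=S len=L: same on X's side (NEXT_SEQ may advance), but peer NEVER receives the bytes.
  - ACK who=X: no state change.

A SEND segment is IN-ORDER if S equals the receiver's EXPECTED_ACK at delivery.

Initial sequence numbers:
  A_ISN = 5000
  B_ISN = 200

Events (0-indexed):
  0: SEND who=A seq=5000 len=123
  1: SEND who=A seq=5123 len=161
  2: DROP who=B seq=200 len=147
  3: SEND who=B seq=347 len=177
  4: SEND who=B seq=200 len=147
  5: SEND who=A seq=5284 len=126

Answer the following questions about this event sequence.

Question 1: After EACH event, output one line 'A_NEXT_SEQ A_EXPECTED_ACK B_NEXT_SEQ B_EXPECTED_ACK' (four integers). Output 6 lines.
5123 200 200 5123
5284 200 200 5284
5284 200 347 5284
5284 200 524 5284
5284 524 524 5284
5410 524 524 5410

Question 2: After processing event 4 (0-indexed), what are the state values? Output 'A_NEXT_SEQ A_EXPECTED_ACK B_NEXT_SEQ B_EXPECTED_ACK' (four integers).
After event 0: A_seq=5123 A_ack=200 B_seq=200 B_ack=5123
After event 1: A_seq=5284 A_ack=200 B_seq=200 B_ack=5284
After event 2: A_seq=5284 A_ack=200 B_seq=347 B_ack=5284
After event 3: A_seq=5284 A_ack=200 B_seq=524 B_ack=5284
After event 4: A_seq=5284 A_ack=524 B_seq=524 B_ack=5284

5284 524 524 5284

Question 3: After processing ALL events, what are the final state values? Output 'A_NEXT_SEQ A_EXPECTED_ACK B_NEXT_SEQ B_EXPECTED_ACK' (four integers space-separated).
Answer: 5410 524 524 5410

Derivation:
After event 0: A_seq=5123 A_ack=200 B_seq=200 B_ack=5123
After event 1: A_seq=5284 A_ack=200 B_seq=200 B_ack=5284
After event 2: A_seq=5284 A_ack=200 B_seq=347 B_ack=5284
After event 3: A_seq=5284 A_ack=200 B_seq=524 B_ack=5284
After event 4: A_seq=5284 A_ack=524 B_seq=524 B_ack=5284
After event 5: A_seq=5410 A_ack=524 B_seq=524 B_ack=5410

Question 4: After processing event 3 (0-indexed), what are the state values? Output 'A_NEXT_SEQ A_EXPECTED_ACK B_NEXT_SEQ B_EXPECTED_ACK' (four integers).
After event 0: A_seq=5123 A_ack=200 B_seq=200 B_ack=5123
After event 1: A_seq=5284 A_ack=200 B_seq=200 B_ack=5284
After event 2: A_seq=5284 A_ack=200 B_seq=347 B_ack=5284
After event 3: A_seq=5284 A_ack=200 B_seq=524 B_ack=5284

5284 200 524 5284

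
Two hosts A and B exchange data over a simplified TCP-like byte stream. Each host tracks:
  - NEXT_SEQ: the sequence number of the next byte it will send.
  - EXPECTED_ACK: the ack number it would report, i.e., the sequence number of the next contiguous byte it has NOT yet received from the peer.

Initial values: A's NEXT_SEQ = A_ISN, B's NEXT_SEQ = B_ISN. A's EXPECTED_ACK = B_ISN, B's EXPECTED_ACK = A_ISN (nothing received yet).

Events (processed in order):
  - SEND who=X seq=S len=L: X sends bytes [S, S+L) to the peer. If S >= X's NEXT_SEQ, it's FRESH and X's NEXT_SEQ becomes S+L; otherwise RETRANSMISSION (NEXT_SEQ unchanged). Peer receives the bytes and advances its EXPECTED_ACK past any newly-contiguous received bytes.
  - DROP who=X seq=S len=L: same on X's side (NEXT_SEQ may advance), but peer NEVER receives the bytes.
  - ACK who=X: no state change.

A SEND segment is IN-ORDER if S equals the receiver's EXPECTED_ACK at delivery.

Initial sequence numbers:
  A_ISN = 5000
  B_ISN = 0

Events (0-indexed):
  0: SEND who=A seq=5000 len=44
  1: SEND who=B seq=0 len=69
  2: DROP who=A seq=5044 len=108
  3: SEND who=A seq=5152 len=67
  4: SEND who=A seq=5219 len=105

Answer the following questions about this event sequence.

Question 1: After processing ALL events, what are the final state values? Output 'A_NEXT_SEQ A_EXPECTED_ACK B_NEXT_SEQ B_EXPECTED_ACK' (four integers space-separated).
After event 0: A_seq=5044 A_ack=0 B_seq=0 B_ack=5044
After event 1: A_seq=5044 A_ack=69 B_seq=69 B_ack=5044
After event 2: A_seq=5152 A_ack=69 B_seq=69 B_ack=5044
After event 3: A_seq=5219 A_ack=69 B_seq=69 B_ack=5044
After event 4: A_seq=5324 A_ack=69 B_seq=69 B_ack=5044

Answer: 5324 69 69 5044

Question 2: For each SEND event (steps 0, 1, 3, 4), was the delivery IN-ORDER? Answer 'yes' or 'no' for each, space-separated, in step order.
Answer: yes yes no no

Derivation:
Step 0: SEND seq=5000 -> in-order
Step 1: SEND seq=0 -> in-order
Step 3: SEND seq=5152 -> out-of-order
Step 4: SEND seq=5219 -> out-of-order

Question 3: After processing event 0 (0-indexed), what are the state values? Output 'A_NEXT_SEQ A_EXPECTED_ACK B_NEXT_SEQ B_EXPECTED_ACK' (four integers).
After event 0: A_seq=5044 A_ack=0 B_seq=0 B_ack=5044

5044 0 0 5044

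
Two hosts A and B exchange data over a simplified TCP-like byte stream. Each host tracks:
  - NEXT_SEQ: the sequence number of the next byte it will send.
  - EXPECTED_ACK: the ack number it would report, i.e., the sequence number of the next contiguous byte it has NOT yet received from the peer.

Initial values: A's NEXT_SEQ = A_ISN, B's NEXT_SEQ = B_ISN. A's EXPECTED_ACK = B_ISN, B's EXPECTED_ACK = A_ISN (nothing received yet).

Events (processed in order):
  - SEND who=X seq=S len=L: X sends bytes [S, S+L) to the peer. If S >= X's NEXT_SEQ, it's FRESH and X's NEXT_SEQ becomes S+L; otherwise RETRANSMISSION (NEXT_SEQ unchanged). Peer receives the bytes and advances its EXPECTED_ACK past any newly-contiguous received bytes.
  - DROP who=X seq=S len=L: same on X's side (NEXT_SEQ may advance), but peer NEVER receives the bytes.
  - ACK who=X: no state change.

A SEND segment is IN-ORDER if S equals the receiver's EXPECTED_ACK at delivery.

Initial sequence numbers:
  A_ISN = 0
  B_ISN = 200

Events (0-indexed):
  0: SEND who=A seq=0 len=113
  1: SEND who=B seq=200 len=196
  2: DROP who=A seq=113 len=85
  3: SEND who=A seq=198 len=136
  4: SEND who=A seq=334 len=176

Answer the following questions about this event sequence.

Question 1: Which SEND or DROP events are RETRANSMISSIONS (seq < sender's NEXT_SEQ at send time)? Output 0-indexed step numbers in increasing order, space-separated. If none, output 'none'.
Step 0: SEND seq=0 -> fresh
Step 1: SEND seq=200 -> fresh
Step 2: DROP seq=113 -> fresh
Step 3: SEND seq=198 -> fresh
Step 4: SEND seq=334 -> fresh

Answer: none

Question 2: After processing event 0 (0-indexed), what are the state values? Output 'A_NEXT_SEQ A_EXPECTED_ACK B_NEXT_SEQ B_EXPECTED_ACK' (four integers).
After event 0: A_seq=113 A_ack=200 B_seq=200 B_ack=113

113 200 200 113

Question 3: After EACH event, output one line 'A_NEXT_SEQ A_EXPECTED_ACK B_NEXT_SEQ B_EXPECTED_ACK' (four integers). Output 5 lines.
113 200 200 113
113 396 396 113
198 396 396 113
334 396 396 113
510 396 396 113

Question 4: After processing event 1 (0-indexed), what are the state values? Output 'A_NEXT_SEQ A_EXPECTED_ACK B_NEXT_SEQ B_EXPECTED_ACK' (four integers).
After event 0: A_seq=113 A_ack=200 B_seq=200 B_ack=113
After event 1: A_seq=113 A_ack=396 B_seq=396 B_ack=113

113 396 396 113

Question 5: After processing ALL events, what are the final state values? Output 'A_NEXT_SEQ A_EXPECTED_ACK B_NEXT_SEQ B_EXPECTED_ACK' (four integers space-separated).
Answer: 510 396 396 113

Derivation:
After event 0: A_seq=113 A_ack=200 B_seq=200 B_ack=113
After event 1: A_seq=113 A_ack=396 B_seq=396 B_ack=113
After event 2: A_seq=198 A_ack=396 B_seq=396 B_ack=113
After event 3: A_seq=334 A_ack=396 B_seq=396 B_ack=113
After event 4: A_seq=510 A_ack=396 B_seq=396 B_ack=113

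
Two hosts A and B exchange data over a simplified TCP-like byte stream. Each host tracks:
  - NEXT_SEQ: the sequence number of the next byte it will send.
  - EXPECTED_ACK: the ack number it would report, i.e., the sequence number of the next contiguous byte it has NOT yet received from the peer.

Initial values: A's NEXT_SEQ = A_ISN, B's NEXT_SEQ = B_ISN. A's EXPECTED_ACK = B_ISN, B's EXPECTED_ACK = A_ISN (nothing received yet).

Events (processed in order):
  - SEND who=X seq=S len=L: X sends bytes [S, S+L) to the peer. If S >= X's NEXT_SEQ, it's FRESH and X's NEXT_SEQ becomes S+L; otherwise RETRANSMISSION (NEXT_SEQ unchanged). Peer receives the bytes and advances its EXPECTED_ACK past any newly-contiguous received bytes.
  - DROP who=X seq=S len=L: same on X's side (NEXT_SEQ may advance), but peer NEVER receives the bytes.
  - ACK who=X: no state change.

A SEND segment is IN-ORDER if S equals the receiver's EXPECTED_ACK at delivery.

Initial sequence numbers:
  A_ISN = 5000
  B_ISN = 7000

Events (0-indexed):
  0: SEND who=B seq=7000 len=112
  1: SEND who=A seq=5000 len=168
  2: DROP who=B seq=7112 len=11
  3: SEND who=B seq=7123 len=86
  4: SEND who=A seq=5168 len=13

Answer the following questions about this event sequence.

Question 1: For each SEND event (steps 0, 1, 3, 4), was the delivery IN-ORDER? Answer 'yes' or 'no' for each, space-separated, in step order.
Answer: yes yes no yes

Derivation:
Step 0: SEND seq=7000 -> in-order
Step 1: SEND seq=5000 -> in-order
Step 3: SEND seq=7123 -> out-of-order
Step 4: SEND seq=5168 -> in-order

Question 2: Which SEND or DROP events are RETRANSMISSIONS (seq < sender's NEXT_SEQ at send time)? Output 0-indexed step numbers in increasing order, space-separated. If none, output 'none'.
Step 0: SEND seq=7000 -> fresh
Step 1: SEND seq=5000 -> fresh
Step 2: DROP seq=7112 -> fresh
Step 3: SEND seq=7123 -> fresh
Step 4: SEND seq=5168 -> fresh

Answer: none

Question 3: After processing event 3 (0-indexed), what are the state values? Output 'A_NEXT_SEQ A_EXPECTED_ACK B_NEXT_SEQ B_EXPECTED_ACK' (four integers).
After event 0: A_seq=5000 A_ack=7112 B_seq=7112 B_ack=5000
After event 1: A_seq=5168 A_ack=7112 B_seq=7112 B_ack=5168
After event 2: A_seq=5168 A_ack=7112 B_seq=7123 B_ack=5168
After event 3: A_seq=5168 A_ack=7112 B_seq=7209 B_ack=5168

5168 7112 7209 5168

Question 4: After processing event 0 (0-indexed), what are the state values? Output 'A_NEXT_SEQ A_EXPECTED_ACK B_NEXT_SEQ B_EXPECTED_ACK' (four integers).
After event 0: A_seq=5000 A_ack=7112 B_seq=7112 B_ack=5000

5000 7112 7112 5000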